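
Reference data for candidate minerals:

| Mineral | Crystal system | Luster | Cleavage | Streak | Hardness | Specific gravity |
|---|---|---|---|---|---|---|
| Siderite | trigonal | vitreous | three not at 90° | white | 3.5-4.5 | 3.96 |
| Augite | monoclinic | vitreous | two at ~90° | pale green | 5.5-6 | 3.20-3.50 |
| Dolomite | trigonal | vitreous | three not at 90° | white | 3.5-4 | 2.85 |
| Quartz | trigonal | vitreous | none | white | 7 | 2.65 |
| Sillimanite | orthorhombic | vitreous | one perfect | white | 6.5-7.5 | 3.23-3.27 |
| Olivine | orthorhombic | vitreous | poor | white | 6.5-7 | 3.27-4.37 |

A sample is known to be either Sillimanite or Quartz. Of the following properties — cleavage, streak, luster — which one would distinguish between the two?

Cleavage: Sillimanite one perfect, Quartz none — these differ.
Streak: both white — same for both.
Luster: both vitreous — same for both.
Cleavage is the diagnostic property here.

cleavage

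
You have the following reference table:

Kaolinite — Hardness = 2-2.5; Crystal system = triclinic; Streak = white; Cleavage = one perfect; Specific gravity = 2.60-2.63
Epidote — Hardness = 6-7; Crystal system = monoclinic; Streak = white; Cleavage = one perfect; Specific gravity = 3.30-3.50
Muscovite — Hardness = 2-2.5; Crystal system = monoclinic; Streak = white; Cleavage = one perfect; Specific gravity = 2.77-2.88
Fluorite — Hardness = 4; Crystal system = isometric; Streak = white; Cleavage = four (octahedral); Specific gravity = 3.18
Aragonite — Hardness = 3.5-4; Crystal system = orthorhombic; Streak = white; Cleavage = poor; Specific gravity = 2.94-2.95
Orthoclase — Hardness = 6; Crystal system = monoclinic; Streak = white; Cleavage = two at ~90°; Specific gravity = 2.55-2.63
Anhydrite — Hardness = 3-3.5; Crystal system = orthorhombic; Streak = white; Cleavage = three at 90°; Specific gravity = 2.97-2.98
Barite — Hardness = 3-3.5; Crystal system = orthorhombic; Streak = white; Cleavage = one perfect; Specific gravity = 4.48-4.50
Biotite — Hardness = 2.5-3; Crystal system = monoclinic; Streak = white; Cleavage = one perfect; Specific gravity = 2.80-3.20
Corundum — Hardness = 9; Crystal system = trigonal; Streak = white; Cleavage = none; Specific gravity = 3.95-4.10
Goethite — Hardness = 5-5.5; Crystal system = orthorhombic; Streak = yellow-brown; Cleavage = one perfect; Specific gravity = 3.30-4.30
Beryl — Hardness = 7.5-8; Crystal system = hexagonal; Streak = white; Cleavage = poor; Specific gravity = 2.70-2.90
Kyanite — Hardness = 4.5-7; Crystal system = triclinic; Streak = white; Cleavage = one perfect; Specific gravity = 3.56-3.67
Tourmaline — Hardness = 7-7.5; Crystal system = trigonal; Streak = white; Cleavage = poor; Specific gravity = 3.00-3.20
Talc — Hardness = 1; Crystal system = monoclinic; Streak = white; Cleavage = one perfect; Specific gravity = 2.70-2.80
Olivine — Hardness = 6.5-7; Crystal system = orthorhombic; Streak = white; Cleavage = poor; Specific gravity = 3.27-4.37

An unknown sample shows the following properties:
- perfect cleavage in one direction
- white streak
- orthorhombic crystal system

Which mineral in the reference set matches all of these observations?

Barite

Perfect cleavage in one direction: leaves Kaolinite, Epidote, Muscovite, Barite, Biotite, Goethite, Kyanite, Talc.
White streak excludes Goethite.
Orthorhombic crystal system: only Barite remains.
The only mineral consistent with every observation is Barite.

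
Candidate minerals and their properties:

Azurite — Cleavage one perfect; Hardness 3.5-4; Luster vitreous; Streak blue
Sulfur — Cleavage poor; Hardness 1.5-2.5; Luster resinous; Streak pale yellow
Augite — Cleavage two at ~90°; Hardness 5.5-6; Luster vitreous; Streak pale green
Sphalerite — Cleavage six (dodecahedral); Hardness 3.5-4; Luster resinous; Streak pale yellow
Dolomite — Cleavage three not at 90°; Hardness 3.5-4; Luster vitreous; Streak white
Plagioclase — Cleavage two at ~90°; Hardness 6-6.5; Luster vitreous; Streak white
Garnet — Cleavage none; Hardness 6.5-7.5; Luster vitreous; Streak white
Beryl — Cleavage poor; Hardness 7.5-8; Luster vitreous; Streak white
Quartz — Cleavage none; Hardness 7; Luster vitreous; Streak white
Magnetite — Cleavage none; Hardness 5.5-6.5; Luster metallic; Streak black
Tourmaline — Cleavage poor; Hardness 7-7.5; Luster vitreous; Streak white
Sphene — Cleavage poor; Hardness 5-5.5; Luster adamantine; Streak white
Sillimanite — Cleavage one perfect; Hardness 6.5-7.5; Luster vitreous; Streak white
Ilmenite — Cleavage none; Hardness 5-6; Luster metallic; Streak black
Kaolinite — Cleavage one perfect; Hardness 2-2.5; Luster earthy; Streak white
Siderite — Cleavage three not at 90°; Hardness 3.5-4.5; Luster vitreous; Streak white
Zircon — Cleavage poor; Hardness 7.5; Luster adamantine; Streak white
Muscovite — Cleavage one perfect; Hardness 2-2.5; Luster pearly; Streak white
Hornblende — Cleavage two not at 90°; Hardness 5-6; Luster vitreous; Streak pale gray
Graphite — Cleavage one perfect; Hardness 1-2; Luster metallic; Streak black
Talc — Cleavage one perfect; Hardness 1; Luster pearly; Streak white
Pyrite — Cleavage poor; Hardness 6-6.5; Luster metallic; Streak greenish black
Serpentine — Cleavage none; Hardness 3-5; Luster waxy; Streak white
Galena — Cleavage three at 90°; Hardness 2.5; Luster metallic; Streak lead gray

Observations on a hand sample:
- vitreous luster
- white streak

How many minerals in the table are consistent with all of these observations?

Vitreous luster: narrows the field to Azurite, Augite, Dolomite, Plagioclase, Garnet, Beryl, Quartz, Tourmaline, Sillimanite, Siderite, Hornblende.
White streak rules out Azurite, Augite, Hornblende.
The minerals that satisfy all observations are Beryl, Dolomite, Garnet, Plagioclase, Quartz, Siderite, Sillimanite, Tourmaline.
That is 8 minerals.

8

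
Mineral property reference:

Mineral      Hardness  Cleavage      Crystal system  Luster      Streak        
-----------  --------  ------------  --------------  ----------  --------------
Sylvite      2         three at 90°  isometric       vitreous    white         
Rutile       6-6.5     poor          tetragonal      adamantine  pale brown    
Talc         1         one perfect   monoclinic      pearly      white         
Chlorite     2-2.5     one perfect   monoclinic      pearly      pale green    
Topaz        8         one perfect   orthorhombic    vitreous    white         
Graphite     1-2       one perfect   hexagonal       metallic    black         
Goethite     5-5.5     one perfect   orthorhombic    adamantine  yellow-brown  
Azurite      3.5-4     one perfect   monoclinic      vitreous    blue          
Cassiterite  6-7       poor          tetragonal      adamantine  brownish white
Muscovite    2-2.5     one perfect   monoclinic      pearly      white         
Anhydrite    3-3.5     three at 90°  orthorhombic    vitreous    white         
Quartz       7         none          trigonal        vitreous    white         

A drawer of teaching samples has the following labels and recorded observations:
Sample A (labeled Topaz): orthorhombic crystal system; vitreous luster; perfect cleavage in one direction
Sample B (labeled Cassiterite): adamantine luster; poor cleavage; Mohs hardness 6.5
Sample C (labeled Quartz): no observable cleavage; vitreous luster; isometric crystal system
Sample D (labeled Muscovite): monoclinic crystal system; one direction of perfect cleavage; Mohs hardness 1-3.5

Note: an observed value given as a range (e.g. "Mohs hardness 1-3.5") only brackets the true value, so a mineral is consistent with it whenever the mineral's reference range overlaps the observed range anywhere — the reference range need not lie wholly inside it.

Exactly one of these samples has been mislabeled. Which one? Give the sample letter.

Sample A: observations are consistent with Topaz.
Sample B: observations are consistent with Cassiterite.
Sample C: Quartz has trigonal system, but the record shows isometric crystal system — this label is wrong.
Sample D: observations are consistent with Muscovite.
Sample C is the mislabeled one.

C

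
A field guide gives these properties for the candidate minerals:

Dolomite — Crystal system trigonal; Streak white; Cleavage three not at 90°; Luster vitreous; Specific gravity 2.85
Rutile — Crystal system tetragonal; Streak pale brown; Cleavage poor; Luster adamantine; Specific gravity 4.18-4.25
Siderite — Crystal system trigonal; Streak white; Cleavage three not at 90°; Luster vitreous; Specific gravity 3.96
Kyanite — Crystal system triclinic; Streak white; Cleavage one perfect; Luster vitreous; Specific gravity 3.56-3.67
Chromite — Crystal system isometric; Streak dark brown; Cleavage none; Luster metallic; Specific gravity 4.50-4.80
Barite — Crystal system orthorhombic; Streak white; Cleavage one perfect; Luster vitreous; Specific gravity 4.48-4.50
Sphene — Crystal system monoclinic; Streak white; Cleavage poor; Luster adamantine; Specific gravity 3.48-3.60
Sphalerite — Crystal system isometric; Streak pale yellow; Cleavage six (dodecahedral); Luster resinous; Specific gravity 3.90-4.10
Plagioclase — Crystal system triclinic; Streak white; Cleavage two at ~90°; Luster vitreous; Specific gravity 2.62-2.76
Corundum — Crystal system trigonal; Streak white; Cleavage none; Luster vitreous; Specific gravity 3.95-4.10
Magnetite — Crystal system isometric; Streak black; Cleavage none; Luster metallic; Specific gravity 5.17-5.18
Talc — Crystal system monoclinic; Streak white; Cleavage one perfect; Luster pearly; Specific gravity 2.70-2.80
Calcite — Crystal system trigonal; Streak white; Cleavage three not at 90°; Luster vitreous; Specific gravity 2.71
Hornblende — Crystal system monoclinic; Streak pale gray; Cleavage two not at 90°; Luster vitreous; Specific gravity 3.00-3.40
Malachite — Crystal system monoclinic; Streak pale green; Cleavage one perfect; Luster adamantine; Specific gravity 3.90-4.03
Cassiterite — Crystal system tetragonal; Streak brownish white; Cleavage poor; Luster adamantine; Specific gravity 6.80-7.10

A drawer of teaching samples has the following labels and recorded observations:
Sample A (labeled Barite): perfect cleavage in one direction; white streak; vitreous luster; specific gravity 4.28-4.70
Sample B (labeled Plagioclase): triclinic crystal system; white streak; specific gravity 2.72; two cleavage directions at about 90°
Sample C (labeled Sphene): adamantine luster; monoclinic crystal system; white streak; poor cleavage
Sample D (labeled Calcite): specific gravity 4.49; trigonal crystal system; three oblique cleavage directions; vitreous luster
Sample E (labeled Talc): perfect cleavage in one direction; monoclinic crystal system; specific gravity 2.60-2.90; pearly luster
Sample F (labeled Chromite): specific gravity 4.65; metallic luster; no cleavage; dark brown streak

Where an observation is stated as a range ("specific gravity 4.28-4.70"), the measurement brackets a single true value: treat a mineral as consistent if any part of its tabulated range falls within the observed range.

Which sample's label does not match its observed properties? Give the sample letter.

D

Sample A: observations are consistent with Barite.
Sample B: observations are consistent with Plagioclase.
Sample C: observations are consistent with Sphene.
Sample D: specific gravity 4.49 is outside the reference for Calcite (SG 2.71) — mislabeled.
Sample E: observations are consistent with Talc.
Sample F: observations are consistent with Chromite.
Only sample D is inconsistent with its label.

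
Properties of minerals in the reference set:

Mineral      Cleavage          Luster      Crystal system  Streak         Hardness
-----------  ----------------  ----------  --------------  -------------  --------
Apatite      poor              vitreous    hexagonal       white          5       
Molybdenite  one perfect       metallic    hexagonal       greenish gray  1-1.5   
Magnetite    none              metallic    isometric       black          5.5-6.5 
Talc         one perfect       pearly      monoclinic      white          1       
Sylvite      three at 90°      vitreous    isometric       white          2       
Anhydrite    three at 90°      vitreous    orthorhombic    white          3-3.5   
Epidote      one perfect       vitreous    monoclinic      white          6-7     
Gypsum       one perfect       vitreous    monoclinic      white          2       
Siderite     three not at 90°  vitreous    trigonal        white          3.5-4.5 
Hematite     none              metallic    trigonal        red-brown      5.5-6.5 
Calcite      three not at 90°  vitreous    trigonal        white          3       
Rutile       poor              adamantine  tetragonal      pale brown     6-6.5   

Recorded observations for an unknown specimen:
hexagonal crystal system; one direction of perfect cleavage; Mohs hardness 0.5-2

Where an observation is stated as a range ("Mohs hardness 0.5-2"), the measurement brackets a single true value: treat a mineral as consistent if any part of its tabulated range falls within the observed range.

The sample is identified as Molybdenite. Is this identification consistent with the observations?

Hexagonal crystal system — is consistent with Molybdenite (hexagonal system).
One direction of perfect cleavage — is consistent with Molybdenite (cleavage one perfect).
Mohs hardness 0.5-2 — is consistent with Molybdenite (hardness 1-1.5).
All observations are consistent with the tabulated values for Molybdenite.

Consistent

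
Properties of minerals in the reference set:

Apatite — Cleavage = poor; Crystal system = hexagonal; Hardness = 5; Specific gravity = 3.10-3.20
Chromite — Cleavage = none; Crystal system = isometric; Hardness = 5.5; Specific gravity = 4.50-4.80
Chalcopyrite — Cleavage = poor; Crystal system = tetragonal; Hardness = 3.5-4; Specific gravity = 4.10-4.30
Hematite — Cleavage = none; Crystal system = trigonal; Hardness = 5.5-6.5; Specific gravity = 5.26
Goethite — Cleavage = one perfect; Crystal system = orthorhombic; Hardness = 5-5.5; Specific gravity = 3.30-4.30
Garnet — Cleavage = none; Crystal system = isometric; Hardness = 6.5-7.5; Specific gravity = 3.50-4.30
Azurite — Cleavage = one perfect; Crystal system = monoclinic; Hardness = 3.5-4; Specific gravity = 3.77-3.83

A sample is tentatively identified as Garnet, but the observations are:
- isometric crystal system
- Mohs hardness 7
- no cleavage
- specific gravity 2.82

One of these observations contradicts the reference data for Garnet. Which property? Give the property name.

specific gravity

Isometric crystal system: Garnet has isometric system — matches.
Mohs hardness 7: Garnet has hardness 6.5-7.5 — matches.
No cleavage: Garnet has cleavage none — matches.
Specific gravity 2.82: Garnet has SG 3.50-4.30 — outside the reference range.
The specific gravity is the one property that does not fit.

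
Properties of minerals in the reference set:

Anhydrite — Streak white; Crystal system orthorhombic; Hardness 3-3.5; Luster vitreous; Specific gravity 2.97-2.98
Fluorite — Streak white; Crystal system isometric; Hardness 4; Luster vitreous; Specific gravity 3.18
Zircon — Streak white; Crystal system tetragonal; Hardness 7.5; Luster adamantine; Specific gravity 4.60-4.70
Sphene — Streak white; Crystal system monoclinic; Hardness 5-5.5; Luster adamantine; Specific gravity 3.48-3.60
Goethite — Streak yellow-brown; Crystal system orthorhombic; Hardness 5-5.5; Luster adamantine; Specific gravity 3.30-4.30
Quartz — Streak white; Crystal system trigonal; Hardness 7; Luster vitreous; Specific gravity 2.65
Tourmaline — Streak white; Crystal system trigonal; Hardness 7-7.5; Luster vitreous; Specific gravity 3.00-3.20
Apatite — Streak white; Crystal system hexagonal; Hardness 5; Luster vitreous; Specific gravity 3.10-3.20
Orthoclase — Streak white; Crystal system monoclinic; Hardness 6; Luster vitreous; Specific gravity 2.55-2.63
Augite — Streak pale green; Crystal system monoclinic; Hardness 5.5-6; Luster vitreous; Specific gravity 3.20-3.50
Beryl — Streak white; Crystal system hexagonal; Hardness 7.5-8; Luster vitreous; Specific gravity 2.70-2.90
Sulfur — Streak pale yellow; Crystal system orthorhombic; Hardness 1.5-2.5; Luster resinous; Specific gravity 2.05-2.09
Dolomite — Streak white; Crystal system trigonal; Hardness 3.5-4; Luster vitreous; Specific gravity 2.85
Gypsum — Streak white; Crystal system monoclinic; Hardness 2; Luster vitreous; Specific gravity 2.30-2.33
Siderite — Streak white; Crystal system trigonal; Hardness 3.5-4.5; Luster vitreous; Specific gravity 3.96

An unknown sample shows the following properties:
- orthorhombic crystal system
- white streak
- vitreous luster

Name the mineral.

Anhydrite

Orthorhombic crystal system: only Anhydrite, Goethite, Sulfur remain.
White streak: leaves Anhydrite.
Vitreous luster: all remaining candidates fit.
Anhydrite is the sole remaining match.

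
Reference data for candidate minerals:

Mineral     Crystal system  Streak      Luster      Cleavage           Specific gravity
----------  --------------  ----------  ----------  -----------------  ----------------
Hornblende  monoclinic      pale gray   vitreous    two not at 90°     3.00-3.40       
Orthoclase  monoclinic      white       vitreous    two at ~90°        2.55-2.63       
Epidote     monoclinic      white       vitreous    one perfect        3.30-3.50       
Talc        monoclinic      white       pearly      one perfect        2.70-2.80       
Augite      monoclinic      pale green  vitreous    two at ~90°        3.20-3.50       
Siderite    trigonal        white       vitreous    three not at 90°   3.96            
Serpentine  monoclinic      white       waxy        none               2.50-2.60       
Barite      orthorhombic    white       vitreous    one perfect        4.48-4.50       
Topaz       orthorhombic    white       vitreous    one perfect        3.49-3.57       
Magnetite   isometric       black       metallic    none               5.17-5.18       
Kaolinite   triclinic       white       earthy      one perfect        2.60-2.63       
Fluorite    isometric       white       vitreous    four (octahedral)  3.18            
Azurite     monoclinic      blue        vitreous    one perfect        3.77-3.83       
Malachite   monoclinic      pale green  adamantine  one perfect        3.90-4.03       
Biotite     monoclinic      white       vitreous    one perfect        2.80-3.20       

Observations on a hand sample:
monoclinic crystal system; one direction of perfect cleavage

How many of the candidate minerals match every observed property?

Monoclinic crystal system is inconsistent with Siderite, Barite, Topaz, Magnetite, Kaolinite, Fluorite.
One direction of perfect cleavage eliminates Hornblende, Orthoclase, Augite, Serpentine.
Remaining candidates: Azurite, Biotite, Epidote, Malachite, Talc.
That is 5 minerals.

5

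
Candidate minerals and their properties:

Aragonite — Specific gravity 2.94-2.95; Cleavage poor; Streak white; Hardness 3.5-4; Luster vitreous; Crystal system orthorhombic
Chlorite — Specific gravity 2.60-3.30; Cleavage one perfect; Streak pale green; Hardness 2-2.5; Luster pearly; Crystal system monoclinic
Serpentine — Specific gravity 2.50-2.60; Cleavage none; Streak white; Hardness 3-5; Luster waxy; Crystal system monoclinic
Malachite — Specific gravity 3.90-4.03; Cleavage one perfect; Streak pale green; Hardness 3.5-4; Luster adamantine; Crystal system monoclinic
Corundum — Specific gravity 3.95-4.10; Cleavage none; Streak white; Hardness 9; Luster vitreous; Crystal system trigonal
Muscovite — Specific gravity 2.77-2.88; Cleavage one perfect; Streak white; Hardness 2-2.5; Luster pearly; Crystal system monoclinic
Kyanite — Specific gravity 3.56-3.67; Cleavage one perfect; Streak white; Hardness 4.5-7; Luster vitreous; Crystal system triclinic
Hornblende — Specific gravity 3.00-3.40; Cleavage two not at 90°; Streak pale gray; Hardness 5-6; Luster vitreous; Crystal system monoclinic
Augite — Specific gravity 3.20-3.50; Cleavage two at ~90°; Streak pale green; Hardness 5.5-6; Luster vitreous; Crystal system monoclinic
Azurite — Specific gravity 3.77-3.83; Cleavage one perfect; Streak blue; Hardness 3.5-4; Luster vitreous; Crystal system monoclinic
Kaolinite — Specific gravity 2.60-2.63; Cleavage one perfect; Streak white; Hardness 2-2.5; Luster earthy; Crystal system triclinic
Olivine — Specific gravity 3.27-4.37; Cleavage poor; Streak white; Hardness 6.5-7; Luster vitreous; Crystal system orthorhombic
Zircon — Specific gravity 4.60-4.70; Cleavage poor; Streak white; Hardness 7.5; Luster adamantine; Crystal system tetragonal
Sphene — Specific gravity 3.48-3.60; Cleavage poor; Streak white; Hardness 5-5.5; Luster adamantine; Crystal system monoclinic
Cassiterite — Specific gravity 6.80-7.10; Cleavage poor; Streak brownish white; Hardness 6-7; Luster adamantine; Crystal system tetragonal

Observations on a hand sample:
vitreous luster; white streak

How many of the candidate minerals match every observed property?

4

Vitreous luster: Aragonite, Corundum, Kyanite, Hornblende, Augite, Azurite, Olivine remain.
White streak is inconsistent with Hornblende, Augite, Azurite.
The minerals that satisfy all observations are Aragonite, Corundum, Kyanite, Olivine.
That is 4 minerals.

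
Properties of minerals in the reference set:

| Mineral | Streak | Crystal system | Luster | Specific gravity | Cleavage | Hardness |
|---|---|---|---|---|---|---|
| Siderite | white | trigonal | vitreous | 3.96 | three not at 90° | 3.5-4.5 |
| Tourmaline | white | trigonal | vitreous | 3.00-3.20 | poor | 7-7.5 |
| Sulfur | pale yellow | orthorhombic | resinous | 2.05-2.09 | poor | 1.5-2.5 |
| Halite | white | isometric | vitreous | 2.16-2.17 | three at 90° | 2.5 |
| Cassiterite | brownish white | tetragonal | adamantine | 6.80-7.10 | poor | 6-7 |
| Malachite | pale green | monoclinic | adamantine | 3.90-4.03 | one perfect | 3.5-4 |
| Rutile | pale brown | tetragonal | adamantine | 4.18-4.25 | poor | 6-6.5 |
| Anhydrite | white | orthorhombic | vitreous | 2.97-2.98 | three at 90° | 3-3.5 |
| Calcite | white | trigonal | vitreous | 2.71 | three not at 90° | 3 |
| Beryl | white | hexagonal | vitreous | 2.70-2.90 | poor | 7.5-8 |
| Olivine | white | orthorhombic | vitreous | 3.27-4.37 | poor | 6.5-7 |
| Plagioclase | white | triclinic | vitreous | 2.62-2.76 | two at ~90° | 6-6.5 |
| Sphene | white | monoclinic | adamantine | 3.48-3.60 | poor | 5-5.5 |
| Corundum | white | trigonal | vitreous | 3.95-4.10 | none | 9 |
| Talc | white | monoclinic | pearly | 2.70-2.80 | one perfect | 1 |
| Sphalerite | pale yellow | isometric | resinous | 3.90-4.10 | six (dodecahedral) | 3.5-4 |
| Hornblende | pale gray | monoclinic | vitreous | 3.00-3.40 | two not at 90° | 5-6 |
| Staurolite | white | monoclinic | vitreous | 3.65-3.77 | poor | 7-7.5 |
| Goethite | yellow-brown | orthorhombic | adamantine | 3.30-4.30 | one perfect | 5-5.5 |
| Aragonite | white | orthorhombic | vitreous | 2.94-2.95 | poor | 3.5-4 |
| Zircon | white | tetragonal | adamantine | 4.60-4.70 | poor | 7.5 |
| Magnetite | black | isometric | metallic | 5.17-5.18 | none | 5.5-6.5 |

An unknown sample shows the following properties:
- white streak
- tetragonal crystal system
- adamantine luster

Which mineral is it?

Zircon

White streak — leaves Siderite, Tourmaline, Halite, Anhydrite, Calcite, Beryl, Olivine, Plagioclase, Sphene, Corundum, Talc, Staurolite, Aragonite, Zircon.
Tetragonal crystal system — only Zircon remains.
Adamantine luster — all remaining candidates fit.
Only Zircon satisfies all observations.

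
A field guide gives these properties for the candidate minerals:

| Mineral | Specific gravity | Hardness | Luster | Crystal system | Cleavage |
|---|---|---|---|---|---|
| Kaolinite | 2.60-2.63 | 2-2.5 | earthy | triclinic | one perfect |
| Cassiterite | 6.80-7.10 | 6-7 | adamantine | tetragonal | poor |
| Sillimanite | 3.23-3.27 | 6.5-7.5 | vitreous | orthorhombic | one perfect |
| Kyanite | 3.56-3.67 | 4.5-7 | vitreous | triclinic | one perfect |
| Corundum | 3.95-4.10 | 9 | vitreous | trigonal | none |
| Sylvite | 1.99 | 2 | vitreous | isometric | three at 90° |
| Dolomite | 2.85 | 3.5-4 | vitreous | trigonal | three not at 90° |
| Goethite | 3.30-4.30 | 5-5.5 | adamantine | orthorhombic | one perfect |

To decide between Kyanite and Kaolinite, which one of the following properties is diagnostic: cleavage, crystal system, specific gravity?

specific gravity

Cleavage: both one perfect — identical.
Crystal system: both triclinic — identical.
Specific gravity: Kyanite 3.56-3.67, Kaolinite 2.60-2.63 — different.
Only specific gravity differs between Kyanite and Kaolinite among the listed tests.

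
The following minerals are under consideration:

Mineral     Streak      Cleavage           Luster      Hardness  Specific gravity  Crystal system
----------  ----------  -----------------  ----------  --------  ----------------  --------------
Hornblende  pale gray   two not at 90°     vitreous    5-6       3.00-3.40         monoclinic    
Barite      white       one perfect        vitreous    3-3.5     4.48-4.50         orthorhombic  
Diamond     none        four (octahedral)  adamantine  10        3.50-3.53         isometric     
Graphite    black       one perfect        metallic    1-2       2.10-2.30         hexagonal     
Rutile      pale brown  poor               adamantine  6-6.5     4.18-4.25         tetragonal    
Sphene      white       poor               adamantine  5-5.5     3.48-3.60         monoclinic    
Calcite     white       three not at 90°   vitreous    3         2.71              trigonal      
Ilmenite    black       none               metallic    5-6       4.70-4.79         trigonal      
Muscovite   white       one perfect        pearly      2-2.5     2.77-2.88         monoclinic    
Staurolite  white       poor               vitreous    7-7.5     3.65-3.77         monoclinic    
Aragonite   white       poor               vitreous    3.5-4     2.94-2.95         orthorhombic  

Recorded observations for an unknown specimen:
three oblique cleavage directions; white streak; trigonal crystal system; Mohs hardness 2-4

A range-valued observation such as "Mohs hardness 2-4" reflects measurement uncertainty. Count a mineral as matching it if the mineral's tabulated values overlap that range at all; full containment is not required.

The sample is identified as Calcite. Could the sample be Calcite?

Consistent

Three oblique cleavage directions — is consistent with Calcite (cleavage three not at 90°).
White streak — is consistent with Calcite (white streak).
Trigonal crystal system — is consistent with Calcite (trigonal system).
Mohs hardness 2-4 — is consistent with Calcite (hardness 3).
Every observed property is compatible with the reference values for Calcite.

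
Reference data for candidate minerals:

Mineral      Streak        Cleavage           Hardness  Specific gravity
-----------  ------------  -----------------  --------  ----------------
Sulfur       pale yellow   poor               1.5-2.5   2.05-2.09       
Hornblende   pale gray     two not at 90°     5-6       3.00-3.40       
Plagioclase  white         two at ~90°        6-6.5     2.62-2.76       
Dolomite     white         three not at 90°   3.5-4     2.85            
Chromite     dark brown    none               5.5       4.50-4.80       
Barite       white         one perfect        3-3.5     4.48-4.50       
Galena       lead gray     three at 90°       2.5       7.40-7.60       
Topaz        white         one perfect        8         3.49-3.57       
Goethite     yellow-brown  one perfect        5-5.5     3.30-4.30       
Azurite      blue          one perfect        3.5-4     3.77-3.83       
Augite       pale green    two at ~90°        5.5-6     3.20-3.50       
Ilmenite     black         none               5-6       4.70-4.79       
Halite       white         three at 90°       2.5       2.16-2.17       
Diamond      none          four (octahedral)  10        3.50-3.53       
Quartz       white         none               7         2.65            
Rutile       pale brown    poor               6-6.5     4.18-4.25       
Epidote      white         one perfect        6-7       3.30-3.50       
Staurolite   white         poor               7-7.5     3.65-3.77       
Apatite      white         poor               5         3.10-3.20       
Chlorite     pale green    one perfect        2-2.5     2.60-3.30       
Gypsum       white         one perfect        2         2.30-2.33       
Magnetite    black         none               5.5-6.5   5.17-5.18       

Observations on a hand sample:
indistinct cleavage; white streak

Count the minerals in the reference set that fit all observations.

Indistinct cleavage: only Sulfur, Rutile, Staurolite, Apatite remain.
White streak eliminates Sulfur, Rutile.
Remaining candidates: Apatite, Staurolite.
That is 2 minerals.

2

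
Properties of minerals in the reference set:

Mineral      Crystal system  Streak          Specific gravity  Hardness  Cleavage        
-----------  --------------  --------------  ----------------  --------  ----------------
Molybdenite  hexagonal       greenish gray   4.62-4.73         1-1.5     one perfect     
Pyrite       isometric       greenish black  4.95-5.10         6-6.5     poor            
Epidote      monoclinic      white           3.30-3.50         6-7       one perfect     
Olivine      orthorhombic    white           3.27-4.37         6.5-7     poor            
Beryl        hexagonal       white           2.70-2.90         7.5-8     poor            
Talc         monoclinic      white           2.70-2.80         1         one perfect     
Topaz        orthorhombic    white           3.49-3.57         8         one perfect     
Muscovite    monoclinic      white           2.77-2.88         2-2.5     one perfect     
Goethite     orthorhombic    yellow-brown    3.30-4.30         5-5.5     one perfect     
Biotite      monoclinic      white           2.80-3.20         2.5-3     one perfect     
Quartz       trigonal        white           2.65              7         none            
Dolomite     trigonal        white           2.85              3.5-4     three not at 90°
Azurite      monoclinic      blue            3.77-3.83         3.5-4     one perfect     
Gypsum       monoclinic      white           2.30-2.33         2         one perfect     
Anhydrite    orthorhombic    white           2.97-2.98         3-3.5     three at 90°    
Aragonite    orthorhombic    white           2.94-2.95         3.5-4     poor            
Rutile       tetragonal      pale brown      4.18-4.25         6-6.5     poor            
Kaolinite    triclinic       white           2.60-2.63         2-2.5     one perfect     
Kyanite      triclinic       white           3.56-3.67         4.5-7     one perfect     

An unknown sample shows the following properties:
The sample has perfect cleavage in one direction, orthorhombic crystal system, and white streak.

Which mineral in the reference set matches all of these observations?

Perfect cleavage in one direction — Molybdenite, Epidote, Talc, Topaz, Muscovite, Goethite, Biotite, Azurite, Gypsum, Kaolinite, Kyanite remain.
Orthorhombic crystal system — leaves Topaz, Goethite.
White streak is inconsistent with Goethite.
Topaz is the sole remaining match.

Topaz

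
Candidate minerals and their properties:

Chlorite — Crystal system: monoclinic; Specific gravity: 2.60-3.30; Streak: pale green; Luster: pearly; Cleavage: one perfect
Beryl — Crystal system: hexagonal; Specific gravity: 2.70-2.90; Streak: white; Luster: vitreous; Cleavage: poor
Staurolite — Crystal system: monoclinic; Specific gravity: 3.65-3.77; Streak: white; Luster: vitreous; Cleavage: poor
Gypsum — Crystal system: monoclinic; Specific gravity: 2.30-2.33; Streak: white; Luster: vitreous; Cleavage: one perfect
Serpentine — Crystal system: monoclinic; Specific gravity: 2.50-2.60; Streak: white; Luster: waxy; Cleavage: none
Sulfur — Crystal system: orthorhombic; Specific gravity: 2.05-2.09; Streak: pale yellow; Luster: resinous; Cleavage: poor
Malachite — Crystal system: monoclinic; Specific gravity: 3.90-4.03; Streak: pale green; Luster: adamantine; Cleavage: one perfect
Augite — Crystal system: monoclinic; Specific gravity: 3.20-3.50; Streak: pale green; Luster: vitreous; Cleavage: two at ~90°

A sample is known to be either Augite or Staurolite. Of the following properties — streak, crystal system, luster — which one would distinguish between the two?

streak

Streak: Augite pale green, Staurolite white — distinct.
Crystal system: both monoclinic — no difference.
Luster: both vitreous — no difference.
Streak is the diagnostic property here.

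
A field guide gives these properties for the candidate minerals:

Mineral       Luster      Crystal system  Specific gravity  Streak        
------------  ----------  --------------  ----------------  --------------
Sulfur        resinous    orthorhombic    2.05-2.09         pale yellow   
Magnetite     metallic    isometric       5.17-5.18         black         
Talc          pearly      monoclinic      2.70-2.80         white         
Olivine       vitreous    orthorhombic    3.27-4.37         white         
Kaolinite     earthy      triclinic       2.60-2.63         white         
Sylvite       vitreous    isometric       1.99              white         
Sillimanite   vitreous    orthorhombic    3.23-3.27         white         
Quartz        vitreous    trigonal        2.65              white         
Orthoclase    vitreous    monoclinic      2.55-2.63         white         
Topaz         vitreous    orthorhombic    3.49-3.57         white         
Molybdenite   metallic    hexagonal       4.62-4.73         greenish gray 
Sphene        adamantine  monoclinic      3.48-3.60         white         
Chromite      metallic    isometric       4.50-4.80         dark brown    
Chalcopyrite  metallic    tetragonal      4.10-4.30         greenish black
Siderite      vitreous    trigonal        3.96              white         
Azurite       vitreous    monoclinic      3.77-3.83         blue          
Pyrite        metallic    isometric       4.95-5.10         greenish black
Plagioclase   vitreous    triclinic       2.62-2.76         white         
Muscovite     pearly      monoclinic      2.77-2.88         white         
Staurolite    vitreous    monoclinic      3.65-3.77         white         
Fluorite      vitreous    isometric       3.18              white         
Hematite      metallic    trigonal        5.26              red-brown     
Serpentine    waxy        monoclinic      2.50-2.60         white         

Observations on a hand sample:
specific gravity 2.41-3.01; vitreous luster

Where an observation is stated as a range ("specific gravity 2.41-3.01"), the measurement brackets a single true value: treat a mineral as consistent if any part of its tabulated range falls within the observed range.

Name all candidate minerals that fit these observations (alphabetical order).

Orthoclase, Plagioclase, Quartz

Specific gravity 2.41-3.01 — narrows the field to Talc, Kaolinite, Quartz, Orthoclase, Plagioclase, Muscovite, Serpentine.
Vitreous luster — leaves Quartz, Orthoclase, Plagioclase.
Consistent with every observation: Orthoclase, Plagioclase, Quartz.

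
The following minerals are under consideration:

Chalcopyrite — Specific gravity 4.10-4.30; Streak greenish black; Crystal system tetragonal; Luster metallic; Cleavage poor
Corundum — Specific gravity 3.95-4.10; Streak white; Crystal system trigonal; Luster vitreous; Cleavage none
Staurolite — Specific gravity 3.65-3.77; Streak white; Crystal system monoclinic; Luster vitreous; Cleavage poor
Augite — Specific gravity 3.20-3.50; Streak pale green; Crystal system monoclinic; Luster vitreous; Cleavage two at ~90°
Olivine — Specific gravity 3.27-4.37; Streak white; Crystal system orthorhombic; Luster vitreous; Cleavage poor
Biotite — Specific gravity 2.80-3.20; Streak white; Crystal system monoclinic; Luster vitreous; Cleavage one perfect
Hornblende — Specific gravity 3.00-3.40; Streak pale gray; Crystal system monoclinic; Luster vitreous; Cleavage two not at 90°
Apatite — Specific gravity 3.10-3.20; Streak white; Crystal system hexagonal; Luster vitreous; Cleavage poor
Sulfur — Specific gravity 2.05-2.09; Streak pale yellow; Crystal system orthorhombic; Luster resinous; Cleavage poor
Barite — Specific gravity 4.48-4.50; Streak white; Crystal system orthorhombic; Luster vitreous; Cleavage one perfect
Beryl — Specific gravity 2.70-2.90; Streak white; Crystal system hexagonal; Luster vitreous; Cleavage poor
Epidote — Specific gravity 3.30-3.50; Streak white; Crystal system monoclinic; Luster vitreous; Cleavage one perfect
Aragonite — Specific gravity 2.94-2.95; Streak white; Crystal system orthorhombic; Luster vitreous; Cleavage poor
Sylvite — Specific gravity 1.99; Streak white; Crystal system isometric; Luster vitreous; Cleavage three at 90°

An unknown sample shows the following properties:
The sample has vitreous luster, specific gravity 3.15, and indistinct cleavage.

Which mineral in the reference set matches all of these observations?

Vitreous luster rules out Chalcopyrite, Sulfur.
Specific gravity 3.15: narrows the field to Biotite, Hornblende, Apatite.
Indistinct cleavage: narrows the field to Apatite.
Apatite is the sole remaining match.

Apatite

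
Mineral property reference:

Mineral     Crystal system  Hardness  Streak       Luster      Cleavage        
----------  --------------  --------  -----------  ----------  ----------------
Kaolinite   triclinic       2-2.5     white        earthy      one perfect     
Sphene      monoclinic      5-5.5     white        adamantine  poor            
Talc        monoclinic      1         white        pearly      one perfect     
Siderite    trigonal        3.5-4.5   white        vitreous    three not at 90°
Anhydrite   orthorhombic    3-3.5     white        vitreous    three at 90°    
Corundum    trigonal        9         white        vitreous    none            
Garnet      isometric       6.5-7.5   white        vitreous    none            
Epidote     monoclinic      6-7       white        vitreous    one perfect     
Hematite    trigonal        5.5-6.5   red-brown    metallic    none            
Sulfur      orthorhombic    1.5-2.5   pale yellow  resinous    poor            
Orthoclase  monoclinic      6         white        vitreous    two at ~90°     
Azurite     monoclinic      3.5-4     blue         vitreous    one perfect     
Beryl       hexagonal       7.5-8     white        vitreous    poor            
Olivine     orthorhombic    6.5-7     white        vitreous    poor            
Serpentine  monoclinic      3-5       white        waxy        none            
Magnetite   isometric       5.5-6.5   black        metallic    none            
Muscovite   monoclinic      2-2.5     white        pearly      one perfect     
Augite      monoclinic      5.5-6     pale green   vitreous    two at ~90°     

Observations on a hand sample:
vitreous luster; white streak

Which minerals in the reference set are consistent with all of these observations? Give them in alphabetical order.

Vitreous luster: only Siderite, Anhydrite, Corundum, Garnet, Epidote, Orthoclase, Azurite, Beryl, Olivine, Augite remain.
White streak is inconsistent with Azurite, Augite.
Consistent with every observation: Anhydrite, Beryl, Corundum, Epidote, Garnet, Olivine, Orthoclase, Siderite.

Anhydrite, Beryl, Corundum, Epidote, Garnet, Olivine, Orthoclase, Siderite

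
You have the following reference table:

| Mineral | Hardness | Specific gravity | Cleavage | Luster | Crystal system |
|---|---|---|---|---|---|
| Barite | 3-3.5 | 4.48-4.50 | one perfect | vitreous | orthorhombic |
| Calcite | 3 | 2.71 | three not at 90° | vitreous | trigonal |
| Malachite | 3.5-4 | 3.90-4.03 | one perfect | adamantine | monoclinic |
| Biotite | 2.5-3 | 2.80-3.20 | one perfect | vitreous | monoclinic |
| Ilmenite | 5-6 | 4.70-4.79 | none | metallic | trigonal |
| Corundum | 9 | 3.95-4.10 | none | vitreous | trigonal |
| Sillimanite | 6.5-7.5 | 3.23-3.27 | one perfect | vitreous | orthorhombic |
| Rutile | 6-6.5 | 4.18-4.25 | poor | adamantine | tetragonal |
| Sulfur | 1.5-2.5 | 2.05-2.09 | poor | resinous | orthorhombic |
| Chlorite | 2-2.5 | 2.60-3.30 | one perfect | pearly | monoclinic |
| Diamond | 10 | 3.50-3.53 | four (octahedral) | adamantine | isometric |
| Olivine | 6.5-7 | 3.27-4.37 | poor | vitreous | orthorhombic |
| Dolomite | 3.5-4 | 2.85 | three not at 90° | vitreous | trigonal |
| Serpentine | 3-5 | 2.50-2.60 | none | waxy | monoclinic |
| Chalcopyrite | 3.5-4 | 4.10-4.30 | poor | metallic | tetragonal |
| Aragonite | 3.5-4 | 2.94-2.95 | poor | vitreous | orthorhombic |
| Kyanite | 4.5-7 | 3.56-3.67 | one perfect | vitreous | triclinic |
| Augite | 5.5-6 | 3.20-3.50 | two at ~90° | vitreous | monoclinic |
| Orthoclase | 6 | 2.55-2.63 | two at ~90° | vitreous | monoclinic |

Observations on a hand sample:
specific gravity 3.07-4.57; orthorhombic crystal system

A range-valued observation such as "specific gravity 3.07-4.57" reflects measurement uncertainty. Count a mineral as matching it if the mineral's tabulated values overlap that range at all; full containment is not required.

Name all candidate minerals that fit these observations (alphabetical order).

Barite, Olivine, Sillimanite

Specific gravity 3.07-4.57 — narrows the field to Barite, Malachite, Biotite, Corundum, Sillimanite, Rutile, Chlorite, Diamond, Olivine, Chalcopyrite, Kyanite, Augite.
Orthorhombic crystal system — narrows the field to Barite, Sillimanite, Olivine.
Remaining candidates: Barite, Olivine, Sillimanite.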